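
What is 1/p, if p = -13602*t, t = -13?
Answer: 1/176826 ≈ 5.6553e-6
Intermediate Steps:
p = 176826 (p = -13602*(-13) = 176826)
1/p = 1/176826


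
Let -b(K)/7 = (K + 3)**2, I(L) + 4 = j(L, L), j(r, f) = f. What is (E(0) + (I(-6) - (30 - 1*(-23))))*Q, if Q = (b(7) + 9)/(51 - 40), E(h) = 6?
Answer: 39387/11 ≈ 3580.6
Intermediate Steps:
I(L) = -4 + L
b(K) = -7*(3 + K)**2 (b(K) = -7*(K + 3)**2 = -7*(3 + K)**2)
Q = -691/11 (Q = (-7*(3 + 7)**2 + 9)/(51 - 40) = (-7*10**2 + 9)/11 = (-7*100 + 9)*(1/11) = (-700 + 9)*(1/11) = -691*1/11 = -691/11 ≈ -62.818)
(E(0) + (I(-6) - (30 - 1*(-23))))*Q = (6 + ((-4 - 6) - (30 - 1*(-23))))*(-691/11) = (6 + (-10 - (30 + 23)))*(-691/11) = (6 + (-10 - 1*53))*(-691/11) = (6 + (-10 - 53))*(-691/11) = (6 - 63)*(-691/11) = -57*(-691/11) = 39387/11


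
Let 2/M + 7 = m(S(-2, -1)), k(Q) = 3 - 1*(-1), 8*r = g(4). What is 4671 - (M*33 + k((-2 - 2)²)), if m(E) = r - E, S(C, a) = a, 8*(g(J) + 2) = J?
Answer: 14033/3 ≈ 4677.7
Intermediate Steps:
g(J) = -2 + J/8
r = -3/16 (r = (-2 + (⅛)*4)/8 = (-2 + ½)/8 = (⅛)*(-3/2) = -3/16 ≈ -0.18750)
k(Q) = 4 (k(Q) = 3 + 1 = 4)
m(E) = -3/16 - E
M = -32/99 (M = 2/(-7 + (-3/16 - 1*(-1))) = 2/(-7 + (-3/16 + 1)) = 2/(-7 + 13/16) = 2/(-99/16) = 2*(-16/99) = -32/99 ≈ -0.32323)
4671 - (M*33 + k((-2 - 2)²)) = 4671 - (-32/99*33 + 4) = 4671 - (-32/3 + 4) = 4671 - 1*(-20/3) = 4671 + 20/3 = 14033/3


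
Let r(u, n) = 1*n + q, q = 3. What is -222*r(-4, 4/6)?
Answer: -814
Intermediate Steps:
r(u, n) = 3 + n (r(u, n) = 1*n + 3 = n + 3 = 3 + n)
-222*r(-4, 4/6) = -222*(3 + 4/6) = -222*(3 + 4*(1/6)) = -222*(3 + 2/3) = -222*11/3 = -814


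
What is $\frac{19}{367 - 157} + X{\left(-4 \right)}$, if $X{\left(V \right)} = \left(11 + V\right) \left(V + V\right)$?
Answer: $- \frac{11741}{210} \approx -55.91$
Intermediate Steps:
$X{\left(V \right)} = 2 V \left(11 + V\right)$ ($X{\left(V \right)} = \left(11 + V\right) 2 V = 2 V \left(11 + V\right)$)
$\frac{19}{367 - 157} + X{\left(-4 \right)} = \frac{19}{367 - 157} + 2 \left(-4\right) \left(11 - 4\right) = \frac{19}{210} + 2 \left(-4\right) 7 = 19 \cdot \frac{1}{210} - 56 = \frac{19}{210} - 56 = - \frac{11741}{210}$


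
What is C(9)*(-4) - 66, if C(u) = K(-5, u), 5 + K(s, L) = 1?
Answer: -50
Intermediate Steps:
K(s, L) = -4 (K(s, L) = -5 + 1 = -4)
C(u) = -4
C(9)*(-4) - 66 = -4*(-4) - 66 = 16 - 66 = -50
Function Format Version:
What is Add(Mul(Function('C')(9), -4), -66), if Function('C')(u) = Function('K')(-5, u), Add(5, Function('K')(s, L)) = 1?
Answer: -50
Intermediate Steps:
Function('K')(s, L) = -4 (Function('K')(s, L) = Add(-5, 1) = -4)
Function('C')(u) = -4
Add(Mul(Function('C')(9), -4), -66) = Add(Mul(-4, -4), -66) = Add(16, -66) = -50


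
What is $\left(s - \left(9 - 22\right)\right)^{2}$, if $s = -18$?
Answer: $25$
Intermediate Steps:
$\left(s - \left(9 - 22\right)\right)^{2} = \left(-18 - \left(9 - 22\right)\right)^{2} = \left(-18 - -13\right)^{2} = \left(-18 + \left(-9 + 22\right)\right)^{2} = \left(-18 + 13\right)^{2} = \left(-5\right)^{2} = 25$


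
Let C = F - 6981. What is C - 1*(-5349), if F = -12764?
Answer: -14396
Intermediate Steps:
C = -19745 (C = -12764 - 6981 = -19745)
C - 1*(-5349) = -19745 - 1*(-5349) = -19745 + 5349 = -14396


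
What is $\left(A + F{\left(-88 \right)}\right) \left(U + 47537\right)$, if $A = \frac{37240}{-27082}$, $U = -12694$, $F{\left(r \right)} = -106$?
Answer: $- \frac{50660537338}{13541} \approx -3.7413 \cdot 10^{6}$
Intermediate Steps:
$A = - \frac{18620}{13541}$ ($A = 37240 \left(- \frac{1}{27082}\right) = - \frac{18620}{13541} \approx -1.3751$)
$\left(A + F{\left(-88 \right)}\right) \left(U + 47537\right) = \left(- \frac{18620}{13541} - 106\right) \left(-12694 + 47537\right) = \left(- \frac{1453966}{13541}\right) 34843 = - \frac{50660537338}{13541}$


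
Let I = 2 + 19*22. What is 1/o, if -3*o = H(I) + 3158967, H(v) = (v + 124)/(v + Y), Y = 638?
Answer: -1587/1671093815 ≈ -9.4968e-7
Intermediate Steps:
I = 420 (I = 2 + 418 = 420)
H(v) = (124 + v)/(638 + v) (H(v) = (v + 124)/(v + 638) = (124 + v)/(638 + v))
o = -1671093815/1587 (o = -((124 + 420)/(638 + 420) + 3158967)/3 = -(544/1058 + 3158967)/3 = -((1/1058)*544 + 3158967)/3 = -(272/529 + 3158967)/3 = -⅓*1671093815/529 = -1671093815/1587 ≈ -1.0530e+6)
1/o = 1/(-1671093815/1587) = -1587/1671093815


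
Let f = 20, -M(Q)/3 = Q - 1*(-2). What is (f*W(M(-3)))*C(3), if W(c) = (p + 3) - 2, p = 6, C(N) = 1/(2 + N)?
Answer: 28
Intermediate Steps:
M(Q) = -6 - 3*Q (M(Q) = -3*(Q - 1*(-2)) = -3*(Q + 2) = -3*(2 + Q) = -6 - 3*Q)
W(c) = 7 (W(c) = (6 + 3) - 2 = 9 - 2 = 7)
(f*W(M(-3)))*C(3) = (20*7)/(2 + 3) = 140/5 = 140*(⅕) = 28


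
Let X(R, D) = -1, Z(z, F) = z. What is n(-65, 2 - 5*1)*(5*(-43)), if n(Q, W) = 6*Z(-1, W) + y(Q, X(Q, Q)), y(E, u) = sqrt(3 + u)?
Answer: 1290 - 215*sqrt(2) ≈ 985.94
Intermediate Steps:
n(Q, W) = -6 + sqrt(2) (n(Q, W) = 6*(-1) + sqrt(3 - 1) = -6 + sqrt(2))
n(-65, 2 - 5*1)*(5*(-43)) = (-6 + sqrt(2))*(5*(-43)) = (-6 + sqrt(2))*(-215) = 1290 - 215*sqrt(2)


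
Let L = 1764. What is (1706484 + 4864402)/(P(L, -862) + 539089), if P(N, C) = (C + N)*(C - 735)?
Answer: -6570886/901405 ≈ -7.2896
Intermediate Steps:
P(N, C) = (-735 + C)*(C + N) (P(N, C) = (C + N)*(-735 + C) = (-735 + C)*(C + N))
(1706484 + 4864402)/(P(L, -862) + 539089) = (1706484 + 4864402)/(((-862)**2 - 735*(-862) - 735*1764 - 862*1764) + 539089) = 6570886/((743044 + 633570 - 1296540 - 1520568) + 539089) = 6570886/(-1440494 + 539089) = 6570886/(-901405) = 6570886*(-1/901405) = -6570886/901405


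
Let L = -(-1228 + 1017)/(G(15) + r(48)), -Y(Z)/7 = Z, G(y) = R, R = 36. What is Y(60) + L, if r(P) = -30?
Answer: -2309/6 ≈ -384.83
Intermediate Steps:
G(y) = 36
Y(Z) = -7*Z
L = 211/6 (L = -(-1228 + 1017)/(36 - 30) = -(-211)/6 = -1*(-211/6) = 211/6 ≈ 35.167)
Y(60) + L = -7*60 + 211/6 = -420 + 211/6 = -2309/6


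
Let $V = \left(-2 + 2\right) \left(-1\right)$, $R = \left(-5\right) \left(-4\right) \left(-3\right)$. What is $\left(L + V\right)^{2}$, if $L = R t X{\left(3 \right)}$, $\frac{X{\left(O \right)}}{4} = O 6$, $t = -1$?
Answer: $18662400$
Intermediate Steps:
$X{\left(O \right)} = 24 O$ ($X{\left(O \right)} = 4 O 6 = 4 \cdot 6 O = 24 O$)
$R = -60$ ($R = 20 \left(-3\right) = -60$)
$V = 0$ ($V = 0 \left(-1\right) = 0$)
$L = 4320$ ($L = \left(-60\right) \left(-1\right) 24 \cdot 3 = 60 \cdot 72 = 4320$)
$\left(L + V\right)^{2} = \left(4320 + 0\right)^{2} = 4320^{2} = 18662400$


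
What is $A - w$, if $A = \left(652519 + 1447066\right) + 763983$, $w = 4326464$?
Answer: $-1462896$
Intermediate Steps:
$A = 2863568$ ($A = 2099585 + 763983 = 2863568$)
$A - w = 2863568 - 4326464 = -1462896$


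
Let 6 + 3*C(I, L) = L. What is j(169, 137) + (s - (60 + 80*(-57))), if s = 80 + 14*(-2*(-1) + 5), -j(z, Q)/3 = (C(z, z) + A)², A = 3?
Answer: -15550/3 ≈ -5183.3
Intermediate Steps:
C(I, L) = -2 + L/3
j(z, Q) = -3*(1 + z/3)² (j(z, Q) = -3*((-2 + z/3) + 3)² = -3*(1 + z/3)²)
s = 178 (s = 80 + 14*(2 + 5) = 80 + 14*7 = 80 + 98 = 178)
j(169, 137) + (s - (60 + 80*(-57))) = -(3 + 169)²/3 + (178 - (60 + 80*(-57))) = -⅓*172² + (178 - (60 - 4560)) = -⅓*29584 + (178 - 1*(-4500)) = -29584/3 + (178 + 4500) = -29584/3 + 4678 = -15550/3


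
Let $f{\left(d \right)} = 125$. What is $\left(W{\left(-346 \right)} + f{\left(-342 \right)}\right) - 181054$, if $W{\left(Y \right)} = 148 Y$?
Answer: $-232137$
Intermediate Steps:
$\left(W{\left(-346 \right)} + f{\left(-342 \right)}\right) - 181054 = \left(148 \left(-346\right) + 125\right) - 181054 = \left(-51208 + 125\right) - 181054 = -51083 - 181054 = -232137$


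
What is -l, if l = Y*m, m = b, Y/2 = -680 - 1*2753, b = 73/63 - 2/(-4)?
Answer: 717497/63 ≈ 11389.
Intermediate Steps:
b = 209/126 (b = 73*(1/63) - 2*(-1/4) = 73/63 + 1/2 = 209/126 ≈ 1.6587)
Y = -6866 (Y = 2*(-680 - 1*2753) = 2*(-680 - 2753) = 2*(-3433) = -6866)
m = 209/126 ≈ 1.6587
l = -717497/63 (l = -6866*209/126 = -717497/63 ≈ -11389.)
-l = -1*(-717497/63) = 717497/63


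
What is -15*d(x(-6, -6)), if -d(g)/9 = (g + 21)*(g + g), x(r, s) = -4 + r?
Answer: -29700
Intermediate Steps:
d(g) = -18*g*(21 + g) (d(g) = -9*(g + 21)*(g + g) = -9*(21 + g)*2*g = -18*g*(21 + g))
-15*d(x(-6, -6)) = -(-270)*(-4 - 6)*(21 + (-4 - 6)) = -(-270)*(-10)*(21 - 10) = -(-270)*(-10)*11 = -15*1980 = -29700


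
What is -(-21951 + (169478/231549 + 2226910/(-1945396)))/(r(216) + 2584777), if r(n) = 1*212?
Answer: 4944056315713253/582209961687428778 ≈ 0.0084919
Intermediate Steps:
r(n) = 212
-(-21951 + (169478/231549 + 2226910/(-1945396)))/(r(216) + 2584777) = -(-21951 + (169478/231549 + 2226910/(-1945396)))/(212 + 2584777) = -(-21951 + (169478*(1/231549) + 2226910*(-1/1945396)))/2584989 = -(-21951 + (169478/231549 - 1113455/972698))/2584989 = -(-21951 - 92968480151/225227249202)/2584989 = -(-4944056315713253)/(225227249202*2584989) = -1*(-4944056315713253/582209961687428778) = 4944056315713253/582209961687428778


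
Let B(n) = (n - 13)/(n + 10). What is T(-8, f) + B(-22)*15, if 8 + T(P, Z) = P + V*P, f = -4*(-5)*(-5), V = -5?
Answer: 271/4 ≈ 67.750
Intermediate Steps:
f = -100 (f = 20*(-5) = -100)
T(P, Z) = -8 - 4*P (T(P, Z) = -8 + (P - 5*P) = -8 - 4*P)
B(n) = (-13 + n)/(10 + n)
T(-8, f) + B(-22)*15 = (-8 - 4*(-8)) + ((-13 - 22)/(10 - 22))*15 = (-8 + 32) + (-35/(-12))*15 = 24 - 1/12*(-35)*15 = 24 + (35/12)*15 = 24 + 175/4 = 271/4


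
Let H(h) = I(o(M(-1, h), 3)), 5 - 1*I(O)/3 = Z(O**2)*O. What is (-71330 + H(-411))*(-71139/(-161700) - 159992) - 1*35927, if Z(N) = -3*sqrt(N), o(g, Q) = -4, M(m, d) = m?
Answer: 616227971906633/53900 ≈ 1.1433e+10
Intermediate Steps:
I(O) = 15 + 9*O*sqrt(O**2) (I(O) = 15 - 3*(-3*sqrt(O**2))*O = 15 - (-9)*O*sqrt(O**2) = 15 + 9*O*sqrt(O**2))
H(h) = -129 (H(h) = 15 + 9*(-4)*sqrt((-4)**2) = 15 + 9*(-4)*sqrt(16) = 15 + 9*(-4)*4 = 15 - 144 = -129)
(-71330 + H(-411))*(-71139/(-161700) - 159992) - 1*35927 = (-71330 - 129)*(-71139/(-161700) - 159992) - 1*35927 = -71459*(-71139*(-1/161700) - 159992) - 35927 = -71459*(23713/53900 - 159992) - 35927 = -71459*(-8623545087/53900) - 35927 = 616229908371933/53900 - 35927 = 616227971906633/53900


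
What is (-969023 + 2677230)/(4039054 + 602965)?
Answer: 1708207/4642019 ≈ 0.36799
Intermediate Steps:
(-969023 + 2677230)/(4039054 + 602965) = 1708207/4642019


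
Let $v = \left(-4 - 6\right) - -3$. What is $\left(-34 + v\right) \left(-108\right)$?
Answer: $4428$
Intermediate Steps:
$v = -7$ ($v = \left(-4 - 6\right) + 3 = -10 + 3 = -7$)
$\left(-34 + v\right) \left(-108\right) = \left(-34 - 7\right) \left(-108\right) = \left(-41\right) \left(-108\right) = 4428$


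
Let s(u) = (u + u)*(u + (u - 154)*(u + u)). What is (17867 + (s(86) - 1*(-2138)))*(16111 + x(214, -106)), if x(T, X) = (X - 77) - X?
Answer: -31697855110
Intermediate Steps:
x(T, X) = -77 (x(T, X) = (-77 + X) - X = -77)
s(u) = 2*u*(u + 2*u*(-154 + u)) (s(u) = (2*u)*(u + (-154 + u)*(2*u)) = (2*u)*(u + 2*u*(-154 + u)) = 2*u*(u + 2*u*(-154 + u)))
(17867 + (s(86) - 1*(-2138)))*(16111 + x(214, -106)) = (17867 + (86²*(-614 + 4*86) - 1*(-2138)))*(16111 - 77) = (17867 + (7396*(-614 + 344) + 2138))*16034 = (17867 + (7396*(-270) + 2138))*16034 = (17867 + (-1996920 + 2138))*16034 = (17867 - 1994782)*16034 = -1976915*16034 = -31697855110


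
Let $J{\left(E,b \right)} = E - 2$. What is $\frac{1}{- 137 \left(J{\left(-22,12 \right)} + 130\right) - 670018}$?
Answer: $- \frac{1}{684540} \approx -1.4608 \cdot 10^{-6}$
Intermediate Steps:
$J{\left(E,b \right)} = -2 + E$
$\frac{1}{- 137 \left(J{\left(-22,12 \right)} + 130\right) - 670018} = \frac{1}{- 137 \left(\left(-2 - 22\right) + 130\right) - 670018} = \frac{1}{- 137 \left(-24 + 130\right) - 670018} = \frac{1}{\left(-137\right) 106 - 670018} = \frac{1}{-14522 - 670018} = \frac{1}{-684540} = - \frac{1}{684540}$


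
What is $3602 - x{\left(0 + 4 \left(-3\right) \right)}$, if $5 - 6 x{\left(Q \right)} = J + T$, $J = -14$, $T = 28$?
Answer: $\frac{7207}{2} \approx 3603.5$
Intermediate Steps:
$x{\left(Q \right)} = - \frac{3}{2}$ ($x{\left(Q \right)} = \frac{5}{6} - \frac{-14 + 28}{6} = \frac{5}{6} - \frac{7}{3} = - \frac{3}{2}$)
$3602 - x{\left(0 + 4 \left(-3\right) \right)} = 3602 - - \frac{3}{2} = 3602 + \frac{3}{2} = \frac{7207}{2}$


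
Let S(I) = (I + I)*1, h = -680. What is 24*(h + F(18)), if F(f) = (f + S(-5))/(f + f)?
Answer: -48944/3 ≈ -16315.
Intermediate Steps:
S(I) = 2*I (S(I) = (2*I)*1 = 2*I)
F(f) = (-10 + f)/(2*f) (F(f) = (f + 2*(-5))/(f + f) = (f - 10)/((2*f)) = (-10 + f)*(1/(2*f)) = (-10 + f)/(2*f))
24*(h + F(18)) = 24*(-680 + (½)*(-10 + 18)/18) = 24*(-680 + (½)*(1/18)*8) = 24*(-680 + 2/9) = 24*(-6118/9) = -48944/3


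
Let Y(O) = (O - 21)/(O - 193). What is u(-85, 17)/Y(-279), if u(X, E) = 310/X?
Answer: -7316/1275 ≈ -5.7380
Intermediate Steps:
Y(O) = (-21 + O)/(-193 + O)
u(-85, 17)/Y(-279) = (310/(-85))/(((-21 - 279)/(-193 - 279))) = (310*(-1/85))/((-300/(-472))) = -62/(17*((-1/472*(-300)))) = -62/(17*75/118) = -62/17*118/75 = -7316/1275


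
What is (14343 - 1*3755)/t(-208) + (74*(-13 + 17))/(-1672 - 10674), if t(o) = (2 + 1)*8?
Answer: 16339043/37038 ≈ 441.14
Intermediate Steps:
t(o) = 24 (t(o) = 3*8 = 24)
(14343 - 1*3755)/t(-208) + (74*(-13 + 17))/(-1672 - 10674) = (14343 - 1*3755)/24 + (74*(-13 + 17))/(-1672 - 10674) = (14343 - 3755)*(1/24) + (74*4)/(-12346) = 10588*(1/24) + 296*(-1/12346) = 2647/6 - 148/6173 = 16339043/37038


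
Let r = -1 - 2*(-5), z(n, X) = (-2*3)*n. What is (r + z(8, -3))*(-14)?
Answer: 546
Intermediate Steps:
z(n, X) = -6*n
r = 9 (r = -1 + 10 = 9)
(r + z(8, -3))*(-14) = (9 - 6*8)*(-14) = (9 - 48)*(-14) = -39*(-14) = 546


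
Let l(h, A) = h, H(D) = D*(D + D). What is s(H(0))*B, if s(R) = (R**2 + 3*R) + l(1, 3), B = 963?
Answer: 963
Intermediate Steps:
H(D) = 2*D**2 (H(D) = D*(2*D) = 2*D**2)
s(R) = 1 + R**2 + 3*R (s(R) = (R**2 + 3*R) + 1 = 1 + R**2 + 3*R)
s(H(0))*B = (1 + (2*0**2)**2 + 3*(2*0**2))*963 = (1 + (2*0)**2 + 3*(2*0))*963 = (1 + 0**2 + 3*0)*963 = (1 + 0 + 0)*963 = 1*963 = 963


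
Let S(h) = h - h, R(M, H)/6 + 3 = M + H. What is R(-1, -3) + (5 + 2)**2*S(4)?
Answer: -42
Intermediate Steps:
R(M, H) = -18 + 6*H + 6*M (R(M, H) = -18 + 6*(M + H) = -18 + 6*(H + M) = -18 + (6*H + 6*M) = -18 + 6*H + 6*M)
S(h) = 0
R(-1, -3) + (5 + 2)**2*S(4) = (-18 + 6*(-3) + 6*(-1)) + (5 + 2)**2*0 = (-18 - 18 - 6) + 7**2*0 = -42 + 49*0 = -42 + 0 = -42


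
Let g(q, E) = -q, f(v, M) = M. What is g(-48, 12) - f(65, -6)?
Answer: 54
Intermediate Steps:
g(-48, 12) - f(65, -6) = -1*(-48) - 1*(-6) = 48 + 6 = 54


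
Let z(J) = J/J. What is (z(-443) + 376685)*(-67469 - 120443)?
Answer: -70783819632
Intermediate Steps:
z(J) = 1
(z(-443) + 376685)*(-67469 - 120443) = (1 + 376685)*(-67469 - 120443) = 376686*(-187912) = -70783819632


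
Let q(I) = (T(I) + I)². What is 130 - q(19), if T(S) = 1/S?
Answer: -84114/361 ≈ -233.00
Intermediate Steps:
q(I) = (I + 1/I)² (q(I) = (1/I + I)² = (I + 1/I)²)
130 - q(19) = 130 - (1 + 19²)²/19² = 130 - (1 + 361)²/361 = 130 - 362²/361 = 130 - 131044/361 = -84114/361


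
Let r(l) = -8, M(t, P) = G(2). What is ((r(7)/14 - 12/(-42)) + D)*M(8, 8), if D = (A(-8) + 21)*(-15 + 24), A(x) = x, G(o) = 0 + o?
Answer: 1634/7 ≈ 233.43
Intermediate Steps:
G(o) = o
M(t, P) = 2
D = 117 (D = (-8 + 21)*(-15 + 24) = 13*9 = 117)
((r(7)/14 - 12/(-42)) + D)*M(8, 8) = ((-8/14 - 12/(-42)) + 117)*2 = ((-8*1/14 - 12*(-1/42)) + 117)*2 = ((-4/7 + 2/7) + 117)*2 = (-2/7 + 117)*2 = (817/7)*2 = 1634/7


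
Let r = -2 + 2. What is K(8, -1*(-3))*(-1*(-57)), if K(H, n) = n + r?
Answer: 171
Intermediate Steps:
r = 0
K(H, n) = n (K(H, n) = n + 0 = n)
K(8, -1*(-3))*(-1*(-57)) = (-1*(-3))*(-1*(-57)) = 3*57 = 171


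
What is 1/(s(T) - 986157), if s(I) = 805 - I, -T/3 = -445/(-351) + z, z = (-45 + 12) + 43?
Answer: -117/115282229 ≈ -1.0149e-6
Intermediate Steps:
z = 10 (z = -33 + 43 = 10)
T = -3955/117 (T = -3*(-445/(-351) + 10) = -3*(-445*(-1/351) + 10) = -3*(445/351 + 10) = -3*3955/351 = -3955/117 ≈ -33.803)
1/(s(T) - 986157) = 1/((805 - 1*(-3955/117)) - 986157) = 1/((805 + 3955/117) - 986157) = 1/(98140/117 - 986157) = 1/(-115282229/117) = -117/115282229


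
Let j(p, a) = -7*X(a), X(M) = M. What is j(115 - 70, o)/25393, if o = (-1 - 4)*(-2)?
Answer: -70/25393 ≈ -0.0027567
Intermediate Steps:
o = 10 (o = -5*(-2) = 10)
j(p, a) = -7*a
j(115 - 70, o)/25393 = -7*10/25393 = -70*1/25393 = -70/25393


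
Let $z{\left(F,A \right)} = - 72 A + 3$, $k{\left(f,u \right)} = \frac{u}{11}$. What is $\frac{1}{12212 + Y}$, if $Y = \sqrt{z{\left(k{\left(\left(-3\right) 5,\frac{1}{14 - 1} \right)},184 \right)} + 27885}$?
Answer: $\frac{3053}{37279576} - \frac{\sqrt{915}}{37279576} \approx 8.1083 \cdot 10^{-5}$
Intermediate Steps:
$k{\left(f,u \right)} = \frac{u}{11}$ ($k{\left(f,u \right)} = u \frac{1}{11} = \frac{u}{11}$)
$z{\left(F,A \right)} = 3 - 72 A$
$Y = 4 \sqrt{915}$ ($Y = \sqrt{\left(3 - 13248\right) + 27885} = \sqrt{-13245 + 27885} = \sqrt{14640} = 4 \sqrt{915} \approx 121.0$)
$\frac{1}{12212 + Y} = \frac{1}{12212 + 4 \sqrt{915}}$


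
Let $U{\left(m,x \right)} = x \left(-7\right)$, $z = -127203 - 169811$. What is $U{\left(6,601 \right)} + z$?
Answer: $-301221$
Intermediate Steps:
$z = -297014$ ($z = -127203 - 169811 = -297014$)
$U{\left(m,x \right)} = - 7 x$
$U{\left(6,601 \right)} + z = \left(-7\right) 601 - 297014 = -4207 - 297014 = -301221$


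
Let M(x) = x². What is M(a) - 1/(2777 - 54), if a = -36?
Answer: 3529007/2723 ≈ 1296.0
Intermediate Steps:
M(a) - 1/(2777 - 54) = (-36)² - 1/(2777 - 54) = 1296 - 1/2723 = 3529007/2723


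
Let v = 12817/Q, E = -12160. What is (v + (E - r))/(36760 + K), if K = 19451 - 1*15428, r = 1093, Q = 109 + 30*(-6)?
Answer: -953780/2895593 ≈ -0.32939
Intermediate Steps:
Q = -71 (Q = 109 - 180 = -71)
v = -12817/71 (v = 12817/(-71) = 12817*(-1/71) = -12817/71 ≈ -180.52)
K = 4023 (K = 19451 - 15428 = 4023)
(v + (E - r))/(36760 + K) = (-12817/71 + (-12160 - 1*1093))/(36760 + 4023) = (-12817/71 + (-12160 - 1093))/40783 = (-12817/71 - 13253)*(1/40783) = -953780/71*1/40783 = -953780/2895593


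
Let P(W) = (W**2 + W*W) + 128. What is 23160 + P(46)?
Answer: 27520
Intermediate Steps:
P(W) = 128 + 2*W**2 (P(W) = (W**2 + W**2) + 128 = 2*W**2 + 128 = 128 + 2*W**2)
23160 + P(46) = 23160 + (128 + 2*46**2) = 23160 + (128 + 2*2116) = 23160 + (128 + 4232) = 23160 + 4360 = 27520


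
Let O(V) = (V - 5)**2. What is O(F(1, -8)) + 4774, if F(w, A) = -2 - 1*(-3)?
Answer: 4790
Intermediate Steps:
F(w, A) = 1 (F(w, A) = -2 + 3 = 1)
O(V) = (-5 + V)**2
O(F(1, -8)) + 4774 = (-5 + 1)**2 + 4774 = (-4)**2 + 4774 = 16 + 4774 = 4790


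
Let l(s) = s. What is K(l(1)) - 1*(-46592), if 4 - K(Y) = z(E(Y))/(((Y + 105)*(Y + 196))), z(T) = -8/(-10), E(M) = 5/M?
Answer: 2432544178/52205 ≈ 46596.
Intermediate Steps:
z(T) = 4/5 (z(T) = -8*(-1/10) = 4/5)
K(Y) = 4 - 4/(5*(105 + Y)*(196 + Y)) (K(Y) = 4 - 4/(5*((Y + 105)*(Y + 196))) = 4 - 4/(5*((105 + Y)*(196 + Y))) = 4 - 4*1/((105 + Y)*(196 + Y))/5 = 4 - 4/(5*(105 + Y)*(196 + Y)))
K(l(1)) - 1*(-46592) = 4*(102899 + 5*1**2 + 1505*1)/(5*(20580 + 1**2 + 301*1)) - 1*(-46592) = 4*(102899 + 5*1 + 1505)/(5*(20580 + 1 + 301)) + 46592 = (4/5)*(102899 + 5 + 1505)/20882 + 46592 = (4/5)*(1/20882)*104409 + 46592 = 208818/52205 + 46592 = 2432544178/52205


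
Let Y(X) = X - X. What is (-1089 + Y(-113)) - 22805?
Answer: -23894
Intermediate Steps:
Y(X) = 0
(-1089 + Y(-113)) - 22805 = (-1089 + 0) - 22805 = -1089 - 22805 = -23894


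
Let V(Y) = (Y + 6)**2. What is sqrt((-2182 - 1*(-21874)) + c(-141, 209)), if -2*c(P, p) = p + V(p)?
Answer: 5*I*sqrt(141) ≈ 59.372*I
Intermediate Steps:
V(Y) = (6 + Y)**2
c(P, p) = -p/2 - (6 + p)**2/2 (c(P, p) = -(p + (6 + p)**2)/2 = -p/2 - (6 + p)**2/2)
sqrt((-2182 - 1*(-21874)) + c(-141, 209)) = sqrt((-2182 - 1*(-21874)) + (-1/2*209 - (6 + 209)**2/2)) = sqrt((-2182 + 21874) + (-209/2 - 1/2*215**2)) = sqrt(19692 + (-209/2 - 1/2*46225)) = sqrt(19692 + (-209/2 - 46225/2)) = sqrt(19692 - 23217) = sqrt(-3525) = 5*I*sqrt(141)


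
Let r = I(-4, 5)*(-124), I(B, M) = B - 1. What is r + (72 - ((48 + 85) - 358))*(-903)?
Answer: -267571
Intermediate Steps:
I(B, M) = -1 + B
r = 620 (r = (-1 - 4)*(-124) = -5*(-124) = 620)
r + (72 - ((48 + 85) - 358))*(-903) = 620 + (72 - ((48 + 85) - 358))*(-903) = 620 + (72 - (133 - 358))*(-903) = 620 + (72 - 1*(-225))*(-903) = 620 + (72 + 225)*(-903) = 620 + 297*(-903) = 620 - 268191 = -267571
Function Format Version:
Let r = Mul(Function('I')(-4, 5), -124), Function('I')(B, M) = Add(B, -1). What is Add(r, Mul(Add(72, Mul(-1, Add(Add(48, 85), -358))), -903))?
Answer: -267571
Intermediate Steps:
Function('I')(B, M) = Add(-1, B)
r = 620 (r = Mul(Add(-1, -4), -124) = Mul(-5, -124) = 620)
Add(r, Mul(Add(72, Mul(-1, Add(Add(48, 85), -358))), -903)) = Add(620, Mul(Add(72, Mul(-1, Add(Add(48, 85), -358))), -903)) = Add(620, Mul(Add(72, Mul(-1, Add(133, -358))), -903)) = Add(620, Mul(Add(72, Mul(-1, -225)), -903)) = Add(620, Mul(Add(72, 225), -903)) = Add(620, Mul(297, -903)) = Add(620, -268191) = -267571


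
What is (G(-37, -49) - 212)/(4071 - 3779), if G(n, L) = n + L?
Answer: -149/146 ≈ -1.0205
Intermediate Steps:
G(n, L) = L + n
(G(-37, -49) - 212)/(4071 - 3779) = ((-49 - 37) - 212)/(4071 - 3779) = (-86 - 212)/292 = -298*1/292 = -149/146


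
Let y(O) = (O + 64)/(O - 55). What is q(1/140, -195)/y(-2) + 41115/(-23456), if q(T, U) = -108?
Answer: 70923003/727136 ≈ 97.537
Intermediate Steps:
y(O) = (64 + O)/(-55 + O)
q(1/140, -195)/y(-2) + 41115/(-23456) = -108*(-55 - 2)/(64 - 2) + 41115/(-23456) = -108/(62/(-57)) + 41115*(-1/23456) = -108/((-1/57*62)) - 41115/23456 = -108/(-62/57) - 41115/23456 = -108*(-57/62) - 41115/23456 = 3078/31 - 41115/23456 = 70923003/727136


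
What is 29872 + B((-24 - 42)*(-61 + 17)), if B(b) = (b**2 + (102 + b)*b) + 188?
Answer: 17192700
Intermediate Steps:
B(b) = 188 + b**2 + b*(102 + b) (B(b) = (b**2 + b*(102 + b)) + 188 = 188 + b**2 + b*(102 + b))
29872 + B((-24 - 42)*(-61 + 17)) = 29872 + (188 + 2*((-24 - 42)*(-61 + 17))**2 + 102*((-24 - 42)*(-61 + 17))) = 29872 + (188 + 2*(-66*(-44))**2 + 102*(-66*(-44))) = 29872 + (188 + 2*2904**2 + 102*2904) = 29872 + (188 + 2*8433216 + 296208) = 29872 + (188 + 16866432 + 296208) = 29872 + 17162828 = 17192700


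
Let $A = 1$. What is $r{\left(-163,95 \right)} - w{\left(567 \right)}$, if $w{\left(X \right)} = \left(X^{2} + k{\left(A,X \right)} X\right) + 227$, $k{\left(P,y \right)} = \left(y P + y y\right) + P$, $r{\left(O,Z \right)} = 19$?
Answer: $-182928016$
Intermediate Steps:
$k{\left(P,y \right)} = P + y^{2} + P y$ ($k{\left(P,y \right)} = \left(P y + y^{2}\right) + P = \left(y^{2} + P y\right) + P = P + y^{2} + P y$)
$w{\left(X \right)} = 227 + X^{2} + X \left(1 + X + X^{2}\right)$ ($w{\left(X \right)} = \left(X^{2} + \left(1 + X^{2} + 1 X\right) X\right) + 227 = \left(X^{2} + \left(1 + X^{2} + X\right) X\right) + 227 = \left(X^{2} + \left(1 + X + X^{2}\right) X\right) + 227 = \left(X^{2} + X \left(1 + X + X^{2}\right)\right) + 227 = 227 + X^{2} + X \left(1 + X + X^{2}\right)$)
$r{\left(-163,95 \right)} - w{\left(567 \right)} = 19 - \left(227 + 567 + 567^{3} + 2 \cdot 567^{2}\right) = 19 - \left(227 + 567 + 182284263 + 2 \cdot 321489\right) = 19 - \left(227 + 567 + 182284263 + 642978\right) = 19 - 182928035 = -182928016$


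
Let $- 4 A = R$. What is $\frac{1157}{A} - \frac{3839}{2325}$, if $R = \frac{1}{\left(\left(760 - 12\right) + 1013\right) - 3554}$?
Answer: $\frac{19292855461}{2325} \approx 8.298 \cdot 10^{6}$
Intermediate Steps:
$R = - \frac{1}{1793}$ ($R = \frac{1}{\left(748 + 1013\right) - 3554} = \frac{1}{1761 - 3554} = \frac{1}{-1793} = - \frac{1}{1793} \approx -0.00055772$)
$A = \frac{1}{7172}$ ($A = \left(- \frac{1}{4}\right) \left(- \frac{1}{1793}\right) = \frac{1}{7172} \approx 0.00013943$)
$\frac{1157}{A} - \frac{3839}{2325} = 1157 \frac{1}{\frac{1}{7172}} - \frac{3839}{2325} = 1157 \cdot 7172 - \frac{3839}{2325} = 8298004 - \frac{3839}{2325} = \frac{19292855461}{2325}$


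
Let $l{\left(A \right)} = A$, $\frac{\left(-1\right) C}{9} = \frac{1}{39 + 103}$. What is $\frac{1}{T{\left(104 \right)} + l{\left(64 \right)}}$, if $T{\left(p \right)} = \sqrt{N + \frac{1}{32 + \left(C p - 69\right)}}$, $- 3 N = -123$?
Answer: $\frac{24760}{1568787} - \frac{\sqrt{98130070}}{6275148} \approx 0.014204$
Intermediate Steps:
$N = 41$ ($N = \left(- \frac{1}{3}\right) \left(-123\right) = 41$)
$C = - \frac{9}{142}$ ($C = - \frac{9}{39 + 103} = - \frac{9}{142} \approx -0.06338$)
$T{\left(p \right)} = \sqrt{41 + \frac{1}{-37 - \frac{9 p}{142}}}$ ($T{\left(p \right)} = \sqrt{41 + \frac{1}{32 - \left(69 + \frac{9 p}{142}\right)}} = \sqrt{41 + \frac{1}{-37 - \frac{9 p}{142}}}$)
$\frac{1}{T{\left(104 \right)} + l{\left(64 \right)}} = \frac{1}{\sqrt{\frac{215272 + 369 \cdot 104}{5254 + 9 \cdot 104}} + 64} = \frac{1}{\sqrt{\frac{215272 + 38376}{5254 + 936}} + 64} = \frac{1}{\sqrt{\frac{1}{6190} \cdot 253648} + 64} = \frac{1}{\sqrt{\frac{126824}{3095}} + 64} = \frac{1}{\frac{2 \sqrt{98130070}}{3095} + 64} = \frac{1}{64 + \frac{2 \sqrt{98130070}}{3095}}$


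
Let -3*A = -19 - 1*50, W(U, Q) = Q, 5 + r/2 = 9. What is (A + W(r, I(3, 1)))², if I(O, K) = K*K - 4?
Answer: 400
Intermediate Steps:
I(O, K) = -4 + K² (I(O, K) = K² - 4 = -4 + K²)
r = 8 (r = -10 + 2*9 = -10 + 18 = 8)
A = 23 (A = -(-19 - 1*50)/3 = -(-19 - 50)/3 = -⅓*(-69) = 23)
(A + W(r, I(3, 1)))² = (23 + (-4 + 1²))² = (23 + (-4 + 1))² = (23 - 3)² = 20² = 400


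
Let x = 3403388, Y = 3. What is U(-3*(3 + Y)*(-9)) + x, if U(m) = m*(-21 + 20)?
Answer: 3403226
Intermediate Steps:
U(m) = -m (U(m) = m*(-1) = -m)
U(-3*(3 + Y)*(-9)) + x = -(-3*(3 + 3))*(-9) + 3403388 = -(-3*6)*(-9) + 3403388 = -(-18)*(-9) + 3403388 = -1*162 + 3403388 = -162 + 3403388 = 3403226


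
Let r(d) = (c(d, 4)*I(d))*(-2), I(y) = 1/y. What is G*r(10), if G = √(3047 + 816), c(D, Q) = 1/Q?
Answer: -√3863/20 ≈ -3.1077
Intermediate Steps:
G = √3863 ≈ 62.153
r(d) = -1/(2*d) (r(d) = (1/(4*d))*(-2) = -1/(2*d))
G*r(10) = √3863*(-½/10) = √3863*(-½*⅒) = √3863*(-1/20) = -√3863/20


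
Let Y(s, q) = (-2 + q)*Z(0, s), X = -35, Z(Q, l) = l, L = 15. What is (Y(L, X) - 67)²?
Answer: 386884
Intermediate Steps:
Y(s, q) = s*(-2 + q) (Y(s, q) = (-2 + q)*s = s*(-2 + q))
(Y(L, X) - 67)² = (15*(-2 - 35) - 67)² = (15*(-37) - 67)² = (-555 - 67)² = (-622)² = 386884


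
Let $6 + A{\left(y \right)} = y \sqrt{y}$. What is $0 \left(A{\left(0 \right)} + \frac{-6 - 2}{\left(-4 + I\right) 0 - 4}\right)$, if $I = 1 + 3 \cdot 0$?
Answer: $0$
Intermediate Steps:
$A{\left(y \right)} = -6 + y^{\frac{3}{2}}$ ($A{\left(y \right)} = -6 + y \sqrt{y} = -6 + y^{\frac{3}{2}}$)
$I = 1$ ($I = 1 + 0 = 1$)
$0 \left(A{\left(0 \right)} + \frac{-6 - 2}{\left(-4 + I\right) 0 - 4}\right) = 0 \left(\left(-6 + 0^{\frac{3}{2}}\right) + \frac{-6 - 2}{\left(-4 + 1\right) 0 - 4}\right) = 0 \left(\left(-6 + 0\right) - \frac{8}{\left(-3\right) 0 - 4}\right) = 0 \left(-6 - \frac{8}{0 - 4}\right) = 0 \left(-6 - \frac{8}{-4}\right) = 0 \left(-6 - -2\right) = 0 \left(-6 + 2\right) = 0 \left(-4\right) = 0$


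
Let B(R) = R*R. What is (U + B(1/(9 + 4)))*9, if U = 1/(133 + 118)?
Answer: 3780/42419 ≈ 0.089111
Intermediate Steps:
B(R) = R²
U = 1/251 ≈ 0.0039841
(U + B(1/(9 + 4)))*9 = (1/251 + (1/(9 + 4))²)*9 = (1/251 + (1/13)²)*9 = (1/251 + 1/169)*9 = (420/42419)*9 = 3780/42419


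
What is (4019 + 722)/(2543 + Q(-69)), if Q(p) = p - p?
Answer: 4741/2543 ≈ 1.8643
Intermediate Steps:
Q(p) = 0
(4019 + 722)/(2543 + Q(-69)) = (4019 + 722)/(2543 + 0) = 4741/2543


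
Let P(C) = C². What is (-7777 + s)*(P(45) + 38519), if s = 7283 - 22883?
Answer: -947797088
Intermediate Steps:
s = -15600
(-7777 + s)*(P(45) + 38519) = (-7777 - 15600)*(45² + 38519) = -23377*(2025 + 38519) = -23377*40544 = -947797088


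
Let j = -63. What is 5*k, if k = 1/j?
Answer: -5/63 ≈ -0.079365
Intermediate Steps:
k = -1/63 (k = 1/(-63) = -1/63 ≈ -0.015873)
5*k = 5*(-1/63) = -5/63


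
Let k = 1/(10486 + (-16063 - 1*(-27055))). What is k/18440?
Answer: 1/396054320 ≈ 2.5249e-9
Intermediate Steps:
k = 1/21478 (k = 1/(10486 + (-16063 + 27055)) = 1/(10486 + 10992) = 1/21478 ≈ 4.6559e-5)
k/18440 = (1/21478)/18440 = (1/21478)*(1/18440) = 1/396054320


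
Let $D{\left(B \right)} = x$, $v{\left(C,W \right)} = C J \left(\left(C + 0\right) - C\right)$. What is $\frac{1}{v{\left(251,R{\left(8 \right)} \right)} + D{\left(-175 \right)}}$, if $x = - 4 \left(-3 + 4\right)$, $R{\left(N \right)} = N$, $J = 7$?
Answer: $- \frac{1}{4} \approx -0.25$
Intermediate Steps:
$v{\left(C,W \right)} = 0$ ($v{\left(C,W \right)} = C 7 \left(\left(C + 0\right) - C\right) = 7 C \left(C - C\right) = 7 C 0 = 0$)
$x = -4$ ($x = \left(-4\right) 1 = -4$)
$D{\left(B \right)} = -4$
$\frac{1}{v{\left(251,R{\left(8 \right)} \right)} + D{\left(-175 \right)}} = \frac{1}{0 - 4} = \frac{1}{-4} = - \frac{1}{4}$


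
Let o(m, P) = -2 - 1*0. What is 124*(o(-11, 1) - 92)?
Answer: -11656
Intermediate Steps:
o(m, P) = -2 (o(m, P) = -2 + 0 = -2)
124*(o(-11, 1) - 92) = 124*(-2 - 92) = 124*(-94) = -11656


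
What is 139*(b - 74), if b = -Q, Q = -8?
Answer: -9174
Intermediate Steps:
b = 8 (b = -1*(-8) = 8)
139*(b - 74) = 139*(8 - 74) = 139*(-66) = -9174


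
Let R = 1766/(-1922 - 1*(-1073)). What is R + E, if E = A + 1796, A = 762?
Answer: 2169976/849 ≈ 2555.9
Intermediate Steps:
E = 2558 (E = 762 + 1796 = 2558)
R = -1766/849 (R = 1766/(-1922 + 1073) = 1766/(-849) = 1766*(-1/849) = -1766/849 ≈ -2.0801)
R + E = -1766/849 + 2558 = 2169976/849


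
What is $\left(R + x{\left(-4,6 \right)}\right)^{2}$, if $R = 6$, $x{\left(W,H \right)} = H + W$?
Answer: $64$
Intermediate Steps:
$\left(R + x{\left(-4,6 \right)}\right)^{2} = \left(6 + \left(6 - 4\right)\right)^{2} = \left(6 + 2\right)^{2} = 8^{2} = 64$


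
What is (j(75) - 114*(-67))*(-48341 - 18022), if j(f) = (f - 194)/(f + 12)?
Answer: -14696904827/29 ≈ -5.0679e+8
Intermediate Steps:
j(f) = (-194 + f)/(12 + f)
(j(75) - 114*(-67))*(-48341 - 18022) = ((-194 + 75)/(12 + 75) - 114*(-67))*(-48341 - 18022) = (-119/87 + 7638)*(-66363) = (664387/87)*(-66363) = -14696904827/29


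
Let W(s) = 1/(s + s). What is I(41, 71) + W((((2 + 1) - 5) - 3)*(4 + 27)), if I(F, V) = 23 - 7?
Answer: 4959/310 ≈ 15.997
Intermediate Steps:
I(F, V) = 16
W(s) = 1/(2*s)
I(41, 71) + W((((2 + 1) - 5) - 3)*(4 + 27)) = 16 + 1/(2*(((((2 + 1) - 5) - 3)*(4 + 27)))) = 16 + 1/(2*((((3 - 5) - 3)*31))) = 16 + 1/(2*(((-2 - 3)*31))) = 16 + 1/(2*((-5*31))) = 16 + (½)/(-155) = 16 + (½)*(-1/155) = 16 - 1/310 = 4959/310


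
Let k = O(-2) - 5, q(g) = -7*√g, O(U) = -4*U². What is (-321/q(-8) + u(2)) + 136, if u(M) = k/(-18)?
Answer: 823/6 - 321*I*√2/28 ≈ 137.17 - 16.213*I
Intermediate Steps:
k = -21 (k = -4*(-2)² - 5 = -4*4 - 5 = -16 - 5 = -21)
u(M) = 7/6 (u(M) = -21/(-18) = -21*(-1/18) = 7/6)
(-321/q(-8) + u(2)) + 136 = (-321*I*√2/28 + 7/6) + 136 = (7/6 - 321*I*√2/28) + 136 = 823/6 - 321*I*√2/28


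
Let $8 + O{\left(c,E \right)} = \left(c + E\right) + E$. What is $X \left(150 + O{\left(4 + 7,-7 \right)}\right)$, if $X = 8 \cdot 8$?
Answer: $8896$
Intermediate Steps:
$X = 64$
$O{\left(c,E \right)} = -8 + c + 2 E$ ($O{\left(c,E \right)} = -8 + \left(\left(c + E\right) + E\right) = -8 + \left(\left(E + c\right) + E\right) = -8 + \left(c + 2 E\right) = -8 + c + 2 E$)
$X \left(150 + O{\left(4 + 7,-7 \right)}\right) = 64 \left(150 + \left(-8 + \left(4 + 7\right) + 2 \left(-7\right)\right)\right) = 64 \left(150 - 11\right) = 64 \cdot 139 = 8896$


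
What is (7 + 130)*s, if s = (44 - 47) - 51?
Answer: -7398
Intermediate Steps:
s = -54 (s = -3 - 51 = -54)
(7 + 130)*s = (7 + 130)*(-54) = 137*(-54) = -7398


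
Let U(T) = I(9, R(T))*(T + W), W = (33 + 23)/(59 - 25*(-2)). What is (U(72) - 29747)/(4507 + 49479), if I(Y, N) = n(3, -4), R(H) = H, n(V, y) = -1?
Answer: -3250327/5884474 ≈ -0.55236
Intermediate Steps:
I(Y, N) = -1
W = 56/109 (W = 56/(59 + 50) = 56/109 ≈ 0.51376)
U(T) = -56/109 - T (U(T) = -(T + 56/109) = -(56/109 + T) = -56/109 - T)
(U(72) - 29747)/(4507 + 49479) = ((-56/109 - 1*72) - 29747)/(4507 + 49479) = ((-56/109 - 72) - 29747)/53986 = (-7904/109 - 29747)*(1/53986) = -3250327/109*1/53986 = -3250327/5884474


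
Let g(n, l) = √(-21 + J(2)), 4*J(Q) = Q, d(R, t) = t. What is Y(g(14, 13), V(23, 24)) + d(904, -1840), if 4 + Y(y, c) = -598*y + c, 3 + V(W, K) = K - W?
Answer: -1846 - 299*I*√82 ≈ -1846.0 - 2707.6*I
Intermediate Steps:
V(W, K) = -3 + K - W (V(W, K) = -3 + (K - W) = -3 + K - W)
J(Q) = Q/4
g(n, l) = I*√82/2 (g(n, l) = √(-21 + (¼)*2) = √(-21 + ½) = √(-41/2) = I*√82/2)
Y(y, c) = -4 + c - 598*y (Y(y, c) = -4 + (-598*y + c) = -4 + (c - 598*y) = -4 + c - 598*y)
Y(g(14, 13), V(23, 24)) + d(904, -1840) = (-4 + (-3 + 24 - 1*23) - 299*I*√82) - 1840 = (-4 + (-3 + 24 - 23) - 299*I*√82) - 1840 = (-4 - 2 - 299*I*√82) - 1840 = (-6 - 299*I*√82) - 1840 = -1846 - 299*I*√82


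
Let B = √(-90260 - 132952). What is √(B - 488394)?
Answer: √(-488394 + 2*I*√55803) ≈ 0.338 + 698.85*I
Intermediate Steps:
B = 2*I*√55803 (B = √(-223212) = 2*I*√55803 ≈ 472.45*I)
√(B - 488394) = √(2*I*√55803 - 488394) = √(-488394 + 2*I*√55803)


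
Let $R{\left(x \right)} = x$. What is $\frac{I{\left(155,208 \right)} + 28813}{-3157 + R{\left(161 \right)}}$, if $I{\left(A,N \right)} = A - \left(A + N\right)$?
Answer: $- \frac{28605}{2996} \approx -9.5477$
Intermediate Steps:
$I{\left(A,N \right)} = - N$ ($I{\left(A,N \right)} = A - \left(A + N\right) = - N$)
$\frac{I{\left(155,208 \right)} + 28813}{-3157 + R{\left(161 \right)}} = \frac{\left(-1\right) 208 + 28813}{-3157 + 161} = \frac{-208 + 28813}{-2996} = 28605 \left(- \frac{1}{2996}\right) = - \frac{28605}{2996}$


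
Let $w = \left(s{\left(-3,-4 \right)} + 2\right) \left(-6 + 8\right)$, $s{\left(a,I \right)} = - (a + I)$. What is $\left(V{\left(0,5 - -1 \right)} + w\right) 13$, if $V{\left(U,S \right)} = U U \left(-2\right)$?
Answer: $234$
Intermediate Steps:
$s{\left(a,I \right)} = - I - a$ ($s{\left(a,I \right)} = - (I + a) = - I - a$)
$V{\left(U,S \right)} = - 2 U^{2}$ ($V{\left(U,S \right)} = U^{2} \left(-2\right) = - 2 U^{2}$)
$w = 18$ ($w = \left(\left(\left(-1\right) \left(-4\right) - -3\right) + 2\right) \left(-6 + 8\right) = \left(\left(4 + 3\right) + 2\right) 2 = \left(7 + 2\right) 2 = 9 \cdot 2 = 18$)
$\left(V{\left(0,5 - -1 \right)} + w\right) 13 = \left(- 2 \cdot 0^{2} + 18\right) 13 = \left(\left(-2\right) 0 + 18\right) 13 = \left(0 + 18\right) 13 = 18 \cdot 13 = 234$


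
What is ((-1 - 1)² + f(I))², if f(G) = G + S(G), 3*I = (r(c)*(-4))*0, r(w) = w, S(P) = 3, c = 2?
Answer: 49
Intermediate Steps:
I = 0 (I = ((2*(-4))*0)/3 = (-8*0)/3 = (⅓)*0 = 0)
f(G) = 3 + G (f(G) = G + 3 = 3 + G)
((-1 - 1)² + f(I))² = ((-1 - 1)² + (3 + 0))² = ((-2)² + 3)² = (4 + 3)² = 7² = 49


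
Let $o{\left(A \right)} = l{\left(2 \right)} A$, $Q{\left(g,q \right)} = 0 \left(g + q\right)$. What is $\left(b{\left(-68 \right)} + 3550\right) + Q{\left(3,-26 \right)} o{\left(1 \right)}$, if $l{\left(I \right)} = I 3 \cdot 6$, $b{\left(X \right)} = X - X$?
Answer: $3550$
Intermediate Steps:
$b{\left(X \right)} = 0$
$Q{\left(g,q \right)} = 0$
$l{\left(I \right)} = 18 I$ ($l{\left(I \right)} = 3 I 6 = 18 I$)
$o{\left(A \right)} = 36 A$ ($o{\left(A \right)} = 18 \cdot 2 A = 36 A$)
$\left(b{\left(-68 \right)} + 3550\right) + Q{\left(3,-26 \right)} o{\left(1 \right)} = \left(0 + 3550\right) + 0 \cdot 36 \cdot 1 = 3550 + 0 \cdot 36 = 3550 + 0 = 3550$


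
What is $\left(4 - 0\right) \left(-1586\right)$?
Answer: $-6344$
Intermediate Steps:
$\left(4 - 0\right) \left(-1586\right) = \left(4 + 0\right) \left(-1586\right) = 4 \left(-1586\right) = -6344$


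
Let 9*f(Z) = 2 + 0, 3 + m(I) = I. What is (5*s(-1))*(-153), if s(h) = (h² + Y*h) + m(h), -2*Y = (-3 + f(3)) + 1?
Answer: 2975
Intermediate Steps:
m(I) = -3 + I
f(Z) = 2/9 (f(Z) = (2 + 0)/9 = (⅑)*2 = 2/9)
Y = 8/9 (Y = -((-3 + 2/9) + 1)/2 = -(-25/9 + 1)/2 = -½*(-16/9) = 8/9 ≈ 0.88889)
s(h) = -3 + h² + 17*h/9 (s(h) = (h² + 8*h/9) + (-3 + h) = -3 + h² + 17*h/9)
(5*s(-1))*(-153) = (5*(-3 + (-1)² + (17/9)*(-1)))*(-153) = (5*(-3 + 1 - 17/9))*(-153) = (5*(-35/9))*(-153) = -175/9*(-153) = 2975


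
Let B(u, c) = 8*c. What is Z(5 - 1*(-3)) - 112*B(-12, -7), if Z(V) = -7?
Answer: 6265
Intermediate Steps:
Z(5 - 1*(-3)) - 112*B(-12, -7) = -7 - 896*(-7) = -7 - 112*(-56) = -7 + 6272 = 6265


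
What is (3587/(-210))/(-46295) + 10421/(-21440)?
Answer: -10123553567/20843860800 ≈ -0.48569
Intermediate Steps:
(3587/(-210))/(-46295) + 10421/(-21440) = (3587*(-1/210))*(-1/46295) + 10421*(-1/21440) = -3587/210*(-1/46295) - 10421/21440 = 3587/9721950 - 10421/21440 = -10123553567/20843860800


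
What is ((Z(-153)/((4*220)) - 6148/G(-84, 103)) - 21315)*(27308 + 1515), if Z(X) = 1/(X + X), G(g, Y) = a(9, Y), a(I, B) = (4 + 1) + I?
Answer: -1181906977707521/1884960 ≈ -6.2702e+8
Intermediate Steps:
a(I, B) = 5 + I
G(g, Y) = 14 (G(g, Y) = 5 + 9 = 14)
Z(X) = 1/(2*X)
((Z(-153)/((4*220)) - 6148/G(-84, 103)) - 21315)*(27308 + 1515) = ((((½)/(-153))/((4*220)) - 6148/14) - 21315)*(27308 + 1515) = ((((½)*(-1/153))/880 - 6148*1/14) - 21315)*28823 = ((-1/306*1/880 - 3074/7) - 21315)*28823 = ((-1/269280 - 3074/7) - 21315)*28823 = (-827766727/1884960 - 21315)*28823 = -41005689127/1884960*28823 = -1181906977707521/1884960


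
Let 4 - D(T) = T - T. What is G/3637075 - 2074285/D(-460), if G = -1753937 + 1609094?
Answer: -7544330695747/14548300 ≈ -5.1857e+5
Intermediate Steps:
G = -144843
D(T) = 4 (D(T) = 4 - (T - T) = 4 - 1*0 = 4 + 0 = 4)
G/3637075 - 2074285/D(-460) = -144843/3637075 - 2074285/4 = -7544330695747/14548300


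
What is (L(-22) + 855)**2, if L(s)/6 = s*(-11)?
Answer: 5322249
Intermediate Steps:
L(s) = -66*s (L(s) = 6*(s*(-11)) = 6*(-11*s) = -66*s)
(L(-22) + 855)**2 = (-66*(-22) + 855)**2 = (1452 + 855)**2 = 2307**2 = 5322249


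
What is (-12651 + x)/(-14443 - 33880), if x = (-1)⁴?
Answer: 50/191 ≈ 0.26178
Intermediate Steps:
x = 1
(-12651 + x)/(-14443 - 33880) = (-12651 + 1)/(-14443 - 33880) = -12650/(-48323) = -12650*(-1/48323) = 50/191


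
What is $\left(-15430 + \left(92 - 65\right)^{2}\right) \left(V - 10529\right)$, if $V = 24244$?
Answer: $-201624215$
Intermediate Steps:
$\left(-15430 + \left(92 - 65\right)^{2}\right) \left(V - 10529\right) = \left(-15430 + \left(92 - 65\right)^{2}\right) \left(24244 - 10529\right) = \left(-15430 + 27^{2}\right) 13715 = \left(-15430 + 729\right) 13715 = \left(-14701\right) 13715 = -201624215$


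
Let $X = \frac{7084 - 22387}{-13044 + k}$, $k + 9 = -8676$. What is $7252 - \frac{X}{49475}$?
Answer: $\frac{2598735520999}{358347425} \approx 7252.0$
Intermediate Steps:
$k = -8685$ ($k = -9 - 8676 = -8685$)
$X = \frac{5101}{7243}$ ($X = \frac{7084 - 22387}{-13044 - 8685} = - \frac{15303}{-21729} = \left(-15303\right) \left(- \frac{1}{21729}\right) = \frac{5101}{7243} \approx 0.70427$)
$7252 - \frac{X}{49475} = 7252 - \frac{5101}{7243 \cdot 49475} = 7252 - \frac{5101}{7243} \cdot \frac{1}{49475} = 7252 - \frac{5101}{358347425} = \frac{2598735520999}{358347425}$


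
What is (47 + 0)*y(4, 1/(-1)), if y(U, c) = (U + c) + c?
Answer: 94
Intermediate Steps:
y(U, c) = U + 2*c
(47 + 0)*y(4, 1/(-1)) = (47 + 0)*(4 + 2*(1/(-1))) = 47*(4 + 2*(1*(-1))) = 47*(4 + 2*(-1)) = 47*(4 - 2) = 47*2 = 94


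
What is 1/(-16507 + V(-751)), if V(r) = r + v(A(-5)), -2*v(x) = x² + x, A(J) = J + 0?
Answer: -1/17268 ≈ -5.7911e-5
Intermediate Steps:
A(J) = J
v(x) = -x/2 - x²/2 (v(x) = -(x² + x)/2 = -(x + x²)/2 = -x/2 - x²/2)
V(r) = -10 + r (V(r) = r - ½*(-5)*(1 - 5) = r - ½*(-5)*(-4) = r - 10 = -10 + r)
1/(-16507 + V(-751)) = 1/(-16507 + (-10 - 751)) = 1/(-16507 - 761) = 1/(-17268) = -1/17268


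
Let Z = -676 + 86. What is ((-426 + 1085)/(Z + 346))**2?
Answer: 434281/59536 ≈ 7.2944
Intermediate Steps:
Z = -590
((-426 + 1085)/(Z + 346))**2 = ((-426 + 1085)/(-590 + 346))**2 = (659/(-244))**2 = (659*(-1/244))**2 = (-659/244)**2 = 434281/59536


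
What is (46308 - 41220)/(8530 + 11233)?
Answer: 5088/19763 ≈ 0.25745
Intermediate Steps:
(46308 - 41220)/(8530 + 11233) = 5088/19763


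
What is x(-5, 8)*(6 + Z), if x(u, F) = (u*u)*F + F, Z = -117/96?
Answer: 1989/2 ≈ 994.50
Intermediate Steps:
Z = -39/32 (Z = -117*1/96 = -39/32 ≈ -1.2188)
x(u, F) = F + F*u² (x(u, F) = u²*F + F = F*u² + F = F + F*u²)
x(-5, 8)*(6 + Z) = (8*(1 + (-5)²))*(6 - 39/32) = (8*(1 + 25))*(153/32) = (8*26)*(153/32) = 208*(153/32) = 1989/2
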